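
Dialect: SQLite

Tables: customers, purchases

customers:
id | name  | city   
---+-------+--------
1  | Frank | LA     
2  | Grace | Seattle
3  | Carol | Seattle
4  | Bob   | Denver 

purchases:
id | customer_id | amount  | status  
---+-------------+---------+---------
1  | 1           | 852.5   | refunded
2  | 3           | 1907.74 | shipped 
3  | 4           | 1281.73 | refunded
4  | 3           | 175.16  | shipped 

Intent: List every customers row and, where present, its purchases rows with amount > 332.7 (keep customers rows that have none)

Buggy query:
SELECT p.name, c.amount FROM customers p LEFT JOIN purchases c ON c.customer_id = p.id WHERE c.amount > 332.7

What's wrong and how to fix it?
Bug: Filtering c.amount in WHERE discards the NULL rows produced by LEFT JOIN, turning it into an inner join

Fix: Move the right-table condition into the ON clause so unmatched parents are kept

Corrected query:
SELECT p.name, c.amount FROM customers p LEFT JOIN purchases c ON c.customer_id = p.id AND c.amount > 332.7

Result:
name  | amount 
------+--------
Frank | 852.5  
Grace | NULL   
Carol | 1907.74
Bob   | 1281.73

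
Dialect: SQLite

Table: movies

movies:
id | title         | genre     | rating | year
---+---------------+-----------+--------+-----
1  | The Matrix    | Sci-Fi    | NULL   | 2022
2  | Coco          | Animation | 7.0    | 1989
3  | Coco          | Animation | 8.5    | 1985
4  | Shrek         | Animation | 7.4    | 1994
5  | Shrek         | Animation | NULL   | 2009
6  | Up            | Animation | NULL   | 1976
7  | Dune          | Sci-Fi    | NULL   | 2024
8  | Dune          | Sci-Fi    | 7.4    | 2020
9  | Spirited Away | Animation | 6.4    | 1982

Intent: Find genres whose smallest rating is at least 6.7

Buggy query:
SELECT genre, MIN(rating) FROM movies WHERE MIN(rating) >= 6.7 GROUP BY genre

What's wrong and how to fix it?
Bug: MIN() in WHERE is a misuse of aggregate

Fix: Use HAVING for the per-group MIN condition

Corrected query:
SELECT genre, MIN(rating) FROM movies GROUP BY genre HAVING MIN(rating) >= 6.7

Result:
genre  | MIN(rating)
-------+------------
Sci-Fi | 7.4        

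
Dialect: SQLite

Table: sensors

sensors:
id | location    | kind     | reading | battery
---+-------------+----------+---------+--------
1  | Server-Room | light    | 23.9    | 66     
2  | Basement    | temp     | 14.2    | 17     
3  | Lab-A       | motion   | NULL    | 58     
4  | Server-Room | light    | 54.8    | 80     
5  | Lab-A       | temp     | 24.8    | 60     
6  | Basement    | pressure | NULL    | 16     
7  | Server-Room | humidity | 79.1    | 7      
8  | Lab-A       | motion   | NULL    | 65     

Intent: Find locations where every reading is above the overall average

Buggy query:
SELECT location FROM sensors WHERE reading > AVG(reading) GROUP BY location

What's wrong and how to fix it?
Bug: WHERE evaluates per row before aggregation, so AVG() is unavailable

Fix: Compute the overall average in a scalar subquery and compare each group's MIN against it in HAVING

Corrected query:
SELECT location FROM sensors GROUP BY location HAVING MIN(reading) > (SELECT AVG(reading) FROM sensors)

Result:
(no rows)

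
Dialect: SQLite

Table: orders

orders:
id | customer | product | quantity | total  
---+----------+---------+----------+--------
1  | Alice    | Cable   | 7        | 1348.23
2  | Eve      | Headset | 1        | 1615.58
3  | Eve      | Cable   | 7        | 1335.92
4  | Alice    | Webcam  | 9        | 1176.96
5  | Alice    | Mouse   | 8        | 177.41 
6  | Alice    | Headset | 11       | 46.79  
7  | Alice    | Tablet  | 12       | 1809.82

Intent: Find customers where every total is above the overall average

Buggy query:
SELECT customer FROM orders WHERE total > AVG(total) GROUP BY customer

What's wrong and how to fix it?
Bug: AVG() is an aggregate; it can't sit directly in WHERE

Fix: Use a subquery for AVG and a HAVING MIN(...) filter so the condition holds for every row in the group

Corrected query:
SELECT customer FROM orders GROUP BY customer HAVING MIN(total) > (SELECT AVG(total) FROM orders)

Result:
customer
--------
Eve     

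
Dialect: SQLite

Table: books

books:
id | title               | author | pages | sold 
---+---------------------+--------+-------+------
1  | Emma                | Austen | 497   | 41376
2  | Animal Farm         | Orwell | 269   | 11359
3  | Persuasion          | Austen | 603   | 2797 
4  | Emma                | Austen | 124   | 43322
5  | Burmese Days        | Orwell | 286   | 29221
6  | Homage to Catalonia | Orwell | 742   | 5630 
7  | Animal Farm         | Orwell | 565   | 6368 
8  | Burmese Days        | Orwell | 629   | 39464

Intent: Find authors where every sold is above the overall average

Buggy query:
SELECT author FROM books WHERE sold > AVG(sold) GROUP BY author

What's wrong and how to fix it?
Bug: AVG() is an aggregate; it can't sit directly in WHERE

Fix: Use a subquery for AVG and a HAVING MIN(...) filter so the condition holds for every row in the group

Corrected query:
SELECT author FROM books GROUP BY author HAVING MIN(sold) > (SELECT AVG(sold) FROM books)

Result:
(no rows)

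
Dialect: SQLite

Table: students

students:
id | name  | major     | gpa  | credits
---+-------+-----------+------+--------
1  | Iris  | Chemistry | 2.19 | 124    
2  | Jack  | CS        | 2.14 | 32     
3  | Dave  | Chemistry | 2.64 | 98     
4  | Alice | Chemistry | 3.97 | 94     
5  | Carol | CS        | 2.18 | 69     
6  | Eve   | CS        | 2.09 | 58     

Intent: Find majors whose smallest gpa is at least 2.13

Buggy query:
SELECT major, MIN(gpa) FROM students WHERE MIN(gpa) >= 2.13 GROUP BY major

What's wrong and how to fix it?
Bug: MIN() in WHERE is a misuse of aggregate

Fix: Replace WHERE with HAVING after the GROUP BY

Corrected query:
SELECT major, MIN(gpa) FROM students GROUP BY major HAVING MIN(gpa) >= 2.13

Result:
major     | MIN(gpa)
----------+---------
Chemistry | 2.19    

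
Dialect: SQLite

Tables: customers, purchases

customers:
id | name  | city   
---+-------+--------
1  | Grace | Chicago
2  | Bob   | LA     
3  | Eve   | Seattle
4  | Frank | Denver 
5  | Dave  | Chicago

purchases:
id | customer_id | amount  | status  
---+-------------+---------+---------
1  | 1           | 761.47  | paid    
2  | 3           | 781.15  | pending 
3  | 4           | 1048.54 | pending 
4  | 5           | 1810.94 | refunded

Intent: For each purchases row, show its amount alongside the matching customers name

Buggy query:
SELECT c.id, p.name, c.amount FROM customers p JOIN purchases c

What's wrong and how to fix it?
Bug: Missing join condition: each purchases row is matched to all customers rows instead of just its own

Fix: Add ON c.customer_id = p.id to the JOIN

Corrected query:
SELECT c.id, p.name, c.amount FROM customers p JOIN purchases c ON c.customer_id = p.id

Result:
id | name  | amount 
---+-------+--------
1  | Grace | 761.47 
2  | Eve   | 781.15 
3  | Frank | 1048.54
4  | Dave  | 1810.94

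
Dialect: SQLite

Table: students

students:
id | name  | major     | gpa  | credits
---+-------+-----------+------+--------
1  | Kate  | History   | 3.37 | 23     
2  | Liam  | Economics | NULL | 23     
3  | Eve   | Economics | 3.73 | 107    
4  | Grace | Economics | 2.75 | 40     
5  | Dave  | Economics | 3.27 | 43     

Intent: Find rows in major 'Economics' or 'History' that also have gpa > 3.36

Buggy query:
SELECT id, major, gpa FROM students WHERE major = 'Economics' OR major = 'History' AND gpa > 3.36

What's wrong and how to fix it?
Bug: Without parentheses, AND is evaluated before OR, so the gpa filter only applies to the 'History' branch

Fix: Group the OR with parentheses (or use IN), then AND the threshold

Corrected query:
SELECT id, major, gpa FROM students WHERE (major = 'Economics' OR major = 'History') AND gpa > 3.36

Result:
id | major     | gpa 
---+-----------+-----
1  | History   | 3.37
3  | Economics | 3.73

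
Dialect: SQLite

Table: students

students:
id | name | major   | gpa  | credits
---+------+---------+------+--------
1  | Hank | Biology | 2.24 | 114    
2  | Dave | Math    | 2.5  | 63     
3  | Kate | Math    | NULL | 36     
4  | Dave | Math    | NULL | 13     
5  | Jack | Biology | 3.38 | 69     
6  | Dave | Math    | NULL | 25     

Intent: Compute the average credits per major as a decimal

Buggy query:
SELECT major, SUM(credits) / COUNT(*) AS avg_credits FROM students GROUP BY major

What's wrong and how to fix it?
Bug: SUM(credits) and COUNT(*) are both integers; the division truncates the fractional part

Fix: Cast one side to REAL so the division keeps the fractional part

Corrected query:
SELECT major, SUM(credits) * 1.0 / COUNT(*) AS avg_credits FROM students GROUP BY major

Result:
major   | avg_credits
--------+------------
Biology | 91.5       
Math    | 34.25      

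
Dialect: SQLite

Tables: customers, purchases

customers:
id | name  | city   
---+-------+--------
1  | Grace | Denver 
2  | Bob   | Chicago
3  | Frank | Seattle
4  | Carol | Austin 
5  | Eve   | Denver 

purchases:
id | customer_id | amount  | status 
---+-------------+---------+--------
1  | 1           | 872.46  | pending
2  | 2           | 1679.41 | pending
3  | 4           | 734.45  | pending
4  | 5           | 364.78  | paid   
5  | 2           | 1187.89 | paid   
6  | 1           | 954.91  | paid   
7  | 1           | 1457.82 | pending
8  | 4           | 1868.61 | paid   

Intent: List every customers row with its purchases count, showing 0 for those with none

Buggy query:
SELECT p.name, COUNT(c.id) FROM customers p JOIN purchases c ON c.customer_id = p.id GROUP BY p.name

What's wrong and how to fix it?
Bug: INNER JOIN drops customers rows that have no matching purchases rows

Fix: Switch to LEFT JOIN to retain unmatched parent rows

Corrected query:
SELECT p.name, COUNT(c.id) FROM customers p LEFT JOIN purchases c ON c.customer_id = p.id GROUP BY p.name

Result:
name  | COUNT(c.id)
------+------------
Bob   | 2          
Carol | 2          
Eve   | 1          
Frank | 0          
Grace | 3          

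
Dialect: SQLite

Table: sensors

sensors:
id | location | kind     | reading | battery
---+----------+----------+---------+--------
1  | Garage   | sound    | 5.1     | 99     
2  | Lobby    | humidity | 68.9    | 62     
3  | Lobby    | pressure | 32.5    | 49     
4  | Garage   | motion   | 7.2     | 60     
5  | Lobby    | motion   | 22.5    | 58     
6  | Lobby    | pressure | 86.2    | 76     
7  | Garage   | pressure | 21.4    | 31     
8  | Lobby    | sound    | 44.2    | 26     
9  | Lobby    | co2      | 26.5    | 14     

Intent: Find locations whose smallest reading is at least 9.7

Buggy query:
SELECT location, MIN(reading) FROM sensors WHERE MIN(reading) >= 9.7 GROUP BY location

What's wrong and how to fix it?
Bug: MIN() in WHERE is a misuse of aggregate

Fix: Use HAVING for the per-group MIN condition

Corrected query:
SELECT location, MIN(reading) FROM sensors GROUP BY location HAVING MIN(reading) >= 9.7

Result:
location | MIN(reading)
---------+-------------
Lobby    | 22.5        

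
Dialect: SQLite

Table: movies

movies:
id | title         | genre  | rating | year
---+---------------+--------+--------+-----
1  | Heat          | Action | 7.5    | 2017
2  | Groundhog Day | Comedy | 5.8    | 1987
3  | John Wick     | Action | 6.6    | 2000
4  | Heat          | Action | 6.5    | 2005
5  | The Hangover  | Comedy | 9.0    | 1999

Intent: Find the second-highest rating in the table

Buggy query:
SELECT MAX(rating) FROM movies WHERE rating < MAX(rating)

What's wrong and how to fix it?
Bug: The inner MAX is an aggregate inside WHERE, which is not allowed

Fix: Put the inner MAX in a scalar subquery

Corrected query:
SELECT MAX(rating) FROM movies WHERE rating < (SELECT MAX(rating) FROM movies)

Result:
MAX(rating)
-----------
7.5        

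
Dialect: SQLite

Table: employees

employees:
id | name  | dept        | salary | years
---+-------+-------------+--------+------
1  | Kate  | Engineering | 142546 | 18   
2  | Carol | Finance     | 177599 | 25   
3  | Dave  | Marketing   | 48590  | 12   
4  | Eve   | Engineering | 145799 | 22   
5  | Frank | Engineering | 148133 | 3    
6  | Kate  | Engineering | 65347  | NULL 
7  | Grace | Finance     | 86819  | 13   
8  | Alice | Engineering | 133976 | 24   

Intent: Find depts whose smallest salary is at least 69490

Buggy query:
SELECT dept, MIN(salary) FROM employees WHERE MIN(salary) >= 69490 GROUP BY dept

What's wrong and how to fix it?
Bug: MIN() in WHERE is a misuse of aggregate

Fix: Replace WHERE with HAVING after the GROUP BY

Corrected query:
SELECT dept, MIN(salary) FROM employees GROUP BY dept HAVING MIN(salary) >= 69490

Result:
dept    | MIN(salary)
--------+------------
Finance | 86819      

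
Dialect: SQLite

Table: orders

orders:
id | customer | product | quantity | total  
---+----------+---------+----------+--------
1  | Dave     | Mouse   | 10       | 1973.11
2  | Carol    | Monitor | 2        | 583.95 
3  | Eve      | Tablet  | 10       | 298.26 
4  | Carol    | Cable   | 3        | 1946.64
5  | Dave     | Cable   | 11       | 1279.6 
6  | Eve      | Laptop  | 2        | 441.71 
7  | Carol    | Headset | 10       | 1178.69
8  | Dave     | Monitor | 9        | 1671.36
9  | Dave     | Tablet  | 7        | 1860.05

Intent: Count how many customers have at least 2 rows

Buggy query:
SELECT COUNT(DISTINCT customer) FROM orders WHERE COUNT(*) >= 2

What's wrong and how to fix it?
Bug: COUNT(*) cannot appear in WHERE; the per-group count doesn't exist yet

Fix: Group first with HAVING COUNT(*) >= 2, then COUNT the resulting groups

Corrected query:
SELECT COUNT(*) FROM (SELECT customer FROM orders GROUP BY customer HAVING COUNT(*) >= 2)

Result:
COUNT(*)
--------
3       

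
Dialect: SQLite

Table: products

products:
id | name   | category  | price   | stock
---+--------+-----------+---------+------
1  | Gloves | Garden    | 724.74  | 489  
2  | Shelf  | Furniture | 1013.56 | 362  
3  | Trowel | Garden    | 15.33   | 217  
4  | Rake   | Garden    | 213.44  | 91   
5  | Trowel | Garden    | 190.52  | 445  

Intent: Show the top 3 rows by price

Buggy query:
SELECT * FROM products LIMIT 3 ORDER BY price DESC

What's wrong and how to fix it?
Bug: ORDER BY cannot follow LIMIT; LIMIT is the final clause

Fix: Sort with ORDER BY, then apply LIMIT

Corrected query:
SELECT * FROM products ORDER BY price DESC LIMIT 3

Result:
id | name   | category  | price   | stock
---+--------+-----------+---------+------
2  | Shelf  | Furniture | 1013.56 | 362  
1  | Gloves | Garden    | 724.74  | 489  
4  | Rake   | Garden    | 213.44  | 91   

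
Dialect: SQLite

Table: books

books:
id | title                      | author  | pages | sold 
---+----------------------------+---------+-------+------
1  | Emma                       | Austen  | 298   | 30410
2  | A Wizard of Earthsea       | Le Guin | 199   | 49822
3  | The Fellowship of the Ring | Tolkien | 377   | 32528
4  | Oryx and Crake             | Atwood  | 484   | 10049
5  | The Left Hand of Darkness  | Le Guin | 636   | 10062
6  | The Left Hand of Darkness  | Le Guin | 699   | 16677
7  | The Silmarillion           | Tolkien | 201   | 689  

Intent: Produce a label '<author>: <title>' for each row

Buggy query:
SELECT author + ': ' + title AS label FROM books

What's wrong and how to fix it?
Bug: '+' is numeric addition; on text columns SQLite converts them to 0 instead of concatenating

Fix: Use the || operator for string concatenation

Corrected query:
SELECT author || ': ' || title AS label FROM books

Result:
label                              
-----------------------------------
Austen: Emma                       
Le Guin: A Wizard of Earthsea      
Tolkien: The Fellowship of the Ring
Atwood: Oryx and Crake             
Le Guin: The Left Hand of Darkness 
Le Guin: The Left Hand of Darkness 
Tolkien: The Silmarillion          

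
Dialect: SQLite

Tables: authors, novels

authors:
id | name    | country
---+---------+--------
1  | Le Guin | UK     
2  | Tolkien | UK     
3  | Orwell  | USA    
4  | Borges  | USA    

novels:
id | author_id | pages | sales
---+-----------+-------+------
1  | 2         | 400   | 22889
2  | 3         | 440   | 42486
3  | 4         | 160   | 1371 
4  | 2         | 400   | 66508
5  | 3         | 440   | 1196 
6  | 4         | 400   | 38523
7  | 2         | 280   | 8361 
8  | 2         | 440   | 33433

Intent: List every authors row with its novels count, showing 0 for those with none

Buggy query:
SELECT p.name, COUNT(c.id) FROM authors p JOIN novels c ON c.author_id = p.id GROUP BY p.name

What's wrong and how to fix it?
Bug: An inner join excludes parents with zero children

Fix: Use LEFT JOIN so parents without children still appear (COUNT(c.id) gives 0)

Corrected query:
SELECT p.name, COUNT(c.id) FROM authors p LEFT JOIN novels c ON c.author_id = p.id GROUP BY p.name

Result:
name    | COUNT(c.id)
--------+------------
Borges  | 2          
Le Guin | 0          
Orwell  | 2          
Tolkien | 4          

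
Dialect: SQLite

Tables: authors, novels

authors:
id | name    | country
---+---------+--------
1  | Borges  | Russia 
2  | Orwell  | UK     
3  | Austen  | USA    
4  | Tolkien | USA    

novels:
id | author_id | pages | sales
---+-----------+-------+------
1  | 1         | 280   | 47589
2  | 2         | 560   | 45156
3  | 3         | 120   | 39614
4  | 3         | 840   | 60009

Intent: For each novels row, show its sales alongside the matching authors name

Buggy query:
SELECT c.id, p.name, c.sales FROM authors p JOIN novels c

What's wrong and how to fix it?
Bug: JOIN with no ON clause produces a cartesian product; every novels row pairs with every authors row

Fix: Add ON c.author_id = p.id to the JOIN

Corrected query:
SELECT c.id, p.name, c.sales FROM authors p JOIN novels c ON c.author_id = p.id

Result:
id | name   | sales
---+--------+------
1  | Borges | 47589
2  | Orwell | 45156
3  | Austen | 39614
4  | Austen | 60009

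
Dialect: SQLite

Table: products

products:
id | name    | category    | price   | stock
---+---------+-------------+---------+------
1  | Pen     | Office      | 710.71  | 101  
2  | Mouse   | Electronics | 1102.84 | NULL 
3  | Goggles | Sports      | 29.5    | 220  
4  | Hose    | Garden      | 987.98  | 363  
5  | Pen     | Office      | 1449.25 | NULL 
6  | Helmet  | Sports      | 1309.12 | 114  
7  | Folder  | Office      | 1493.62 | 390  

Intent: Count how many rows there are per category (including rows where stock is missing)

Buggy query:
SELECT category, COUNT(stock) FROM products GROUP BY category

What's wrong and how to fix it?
Bug: COUNT(column) counts non-NULL values only; rows with NULL stock aren't counted

Fix: Replace COUNT(stock) with COUNT(*)

Corrected query:
SELECT category, COUNT(*) FROM products GROUP BY category

Result:
category    | COUNT(*)
------------+---------
Electronics | 1       
Garden      | 1       
Office      | 3       
Sports      | 2       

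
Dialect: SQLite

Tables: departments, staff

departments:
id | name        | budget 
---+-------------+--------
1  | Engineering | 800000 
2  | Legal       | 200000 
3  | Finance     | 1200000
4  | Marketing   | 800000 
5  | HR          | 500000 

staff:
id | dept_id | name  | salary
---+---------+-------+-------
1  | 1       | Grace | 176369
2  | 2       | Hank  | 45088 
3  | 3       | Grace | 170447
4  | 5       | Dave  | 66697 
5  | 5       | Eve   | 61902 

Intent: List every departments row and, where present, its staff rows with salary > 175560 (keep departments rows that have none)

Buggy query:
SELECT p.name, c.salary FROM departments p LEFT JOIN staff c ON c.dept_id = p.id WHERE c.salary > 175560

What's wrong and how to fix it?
Bug: A WHERE condition on the right-hand table after LEFT JOIN drops unmatched parents

Fix: Move the right-table condition into the ON clause so unmatched parents are kept

Corrected query:
SELECT p.name, c.salary FROM departments p LEFT JOIN staff c ON c.dept_id = p.id AND c.salary > 175560

Result:
name        | salary
------------+-------
Engineering | 176369
Legal       | NULL  
Finance     | NULL  
Marketing   | NULL  
HR          | NULL  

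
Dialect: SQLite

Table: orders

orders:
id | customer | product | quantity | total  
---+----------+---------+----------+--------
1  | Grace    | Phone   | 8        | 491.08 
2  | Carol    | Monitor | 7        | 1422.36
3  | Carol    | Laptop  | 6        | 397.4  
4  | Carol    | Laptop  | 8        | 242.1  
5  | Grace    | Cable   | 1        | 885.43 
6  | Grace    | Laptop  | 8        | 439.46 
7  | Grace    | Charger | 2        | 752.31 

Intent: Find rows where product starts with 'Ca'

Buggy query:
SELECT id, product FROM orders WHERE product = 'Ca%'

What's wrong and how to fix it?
Bug: Wildcards only work with LIKE; '=' treats '%' as a literal character

Fix: Replace '=' with LIKE so 'Ca%' is treated as a pattern

Corrected query:
SELECT id, product FROM orders WHERE product LIKE 'Ca%'

Result:
id | product
---+--------
5  | Cable  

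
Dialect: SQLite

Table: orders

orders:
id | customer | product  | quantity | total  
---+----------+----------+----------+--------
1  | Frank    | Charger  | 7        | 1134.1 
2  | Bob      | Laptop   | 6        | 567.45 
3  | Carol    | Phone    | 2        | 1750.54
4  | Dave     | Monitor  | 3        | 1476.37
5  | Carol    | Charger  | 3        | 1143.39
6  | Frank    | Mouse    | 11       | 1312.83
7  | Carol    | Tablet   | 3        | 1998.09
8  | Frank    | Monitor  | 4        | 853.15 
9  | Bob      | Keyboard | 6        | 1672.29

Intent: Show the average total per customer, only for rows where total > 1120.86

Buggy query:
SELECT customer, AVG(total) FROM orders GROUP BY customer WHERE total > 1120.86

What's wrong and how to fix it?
Bug: WHERE cannot follow GROUP BY

Fix: Place WHERE between FROM and GROUP BY

Corrected query:
SELECT customer, AVG(total) FROM orders WHERE total > 1120.86 GROUP BY customer

Result:
customer | AVG(total) 
---------+------------
Bob      | 1672.29    
Carol    | 1630.673333
Dave     | 1476.37    
Frank    | 1223.465   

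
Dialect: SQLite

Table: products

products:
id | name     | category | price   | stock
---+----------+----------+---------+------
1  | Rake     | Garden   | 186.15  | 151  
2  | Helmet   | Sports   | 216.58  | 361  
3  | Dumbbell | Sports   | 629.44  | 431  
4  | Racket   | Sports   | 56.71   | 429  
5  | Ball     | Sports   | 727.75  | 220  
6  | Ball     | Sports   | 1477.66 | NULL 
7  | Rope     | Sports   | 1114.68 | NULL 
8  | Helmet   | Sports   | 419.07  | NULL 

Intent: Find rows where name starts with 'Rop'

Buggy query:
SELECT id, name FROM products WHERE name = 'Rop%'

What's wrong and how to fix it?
Bug: '=' compares the literal string including the % character; pattern matching needs LIKE

Fix: Replace '=' with LIKE so 'Rop%' is treated as a pattern

Corrected query:
SELECT id, name FROM products WHERE name LIKE 'Rop%'

Result:
id | name
---+-----
7  | Rope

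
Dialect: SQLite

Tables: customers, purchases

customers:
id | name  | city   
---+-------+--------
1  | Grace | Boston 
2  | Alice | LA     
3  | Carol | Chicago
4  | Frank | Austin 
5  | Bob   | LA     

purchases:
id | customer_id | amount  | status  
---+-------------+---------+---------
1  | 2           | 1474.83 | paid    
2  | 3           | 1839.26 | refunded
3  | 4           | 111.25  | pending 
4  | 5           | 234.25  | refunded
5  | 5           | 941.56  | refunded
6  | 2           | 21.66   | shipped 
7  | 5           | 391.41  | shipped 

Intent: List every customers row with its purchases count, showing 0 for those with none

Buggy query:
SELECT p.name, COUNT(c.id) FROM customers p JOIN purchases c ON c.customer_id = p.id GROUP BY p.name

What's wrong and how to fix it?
Bug: An inner join excludes parents with zero children

Fix: Switch to LEFT JOIN to retain unmatched parent rows

Corrected query:
SELECT p.name, COUNT(c.id) FROM customers p LEFT JOIN purchases c ON c.customer_id = p.id GROUP BY p.name

Result:
name  | COUNT(c.id)
------+------------
Alice | 2          
Bob   | 3          
Carol | 1          
Frank | 1          
Grace | 0          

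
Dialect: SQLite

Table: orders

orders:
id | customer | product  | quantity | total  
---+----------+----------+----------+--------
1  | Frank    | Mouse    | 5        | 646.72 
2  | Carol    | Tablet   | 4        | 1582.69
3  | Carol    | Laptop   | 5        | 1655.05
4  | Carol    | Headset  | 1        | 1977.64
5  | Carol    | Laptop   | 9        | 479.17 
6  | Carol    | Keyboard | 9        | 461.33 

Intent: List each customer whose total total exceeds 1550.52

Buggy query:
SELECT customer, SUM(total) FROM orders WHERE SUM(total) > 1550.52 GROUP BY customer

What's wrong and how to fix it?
Bug: WHERE runs before GROUP BY, so aggregates aren't available there

Fix: Use HAVING (which filters groups after aggregation) instead of WHERE

Corrected query:
SELECT customer, SUM(total) FROM orders GROUP BY customer HAVING SUM(total) > 1550.52

Result:
customer | SUM(total)
---------+-----------
Carol    | 6155.88   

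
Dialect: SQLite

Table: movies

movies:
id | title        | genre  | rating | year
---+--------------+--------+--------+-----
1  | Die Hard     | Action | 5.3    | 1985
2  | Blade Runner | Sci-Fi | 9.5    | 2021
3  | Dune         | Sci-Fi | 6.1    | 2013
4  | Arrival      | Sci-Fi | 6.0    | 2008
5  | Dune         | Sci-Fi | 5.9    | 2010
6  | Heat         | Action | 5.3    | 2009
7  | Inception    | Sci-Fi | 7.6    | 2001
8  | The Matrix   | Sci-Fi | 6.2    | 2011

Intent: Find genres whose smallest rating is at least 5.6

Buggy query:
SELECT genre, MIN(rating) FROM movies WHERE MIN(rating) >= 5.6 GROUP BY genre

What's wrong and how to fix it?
Bug: MIN() in WHERE is a misuse of aggregate

Fix: Replace WHERE with HAVING after the GROUP BY

Corrected query:
SELECT genre, MIN(rating) FROM movies GROUP BY genre HAVING MIN(rating) >= 5.6

Result:
genre  | MIN(rating)
-------+------------
Sci-Fi | 5.9        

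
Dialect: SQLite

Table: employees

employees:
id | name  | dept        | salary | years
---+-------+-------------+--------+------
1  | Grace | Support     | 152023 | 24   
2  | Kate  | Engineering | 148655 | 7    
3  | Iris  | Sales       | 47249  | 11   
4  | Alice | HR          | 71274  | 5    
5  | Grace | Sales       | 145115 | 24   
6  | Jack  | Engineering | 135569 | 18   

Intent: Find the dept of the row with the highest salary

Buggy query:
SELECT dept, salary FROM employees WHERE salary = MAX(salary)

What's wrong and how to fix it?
Bug: WHERE is evaluated per row; an aggregate over the whole table isn't defined there

Fix: Wrap MAX in a scalar subquery so WHERE compares against a single value

Corrected query:
SELECT dept, salary FROM employees WHERE salary = (SELECT MAX(salary) FROM employees)

Result:
dept    | salary
--------+-------
Support | 152023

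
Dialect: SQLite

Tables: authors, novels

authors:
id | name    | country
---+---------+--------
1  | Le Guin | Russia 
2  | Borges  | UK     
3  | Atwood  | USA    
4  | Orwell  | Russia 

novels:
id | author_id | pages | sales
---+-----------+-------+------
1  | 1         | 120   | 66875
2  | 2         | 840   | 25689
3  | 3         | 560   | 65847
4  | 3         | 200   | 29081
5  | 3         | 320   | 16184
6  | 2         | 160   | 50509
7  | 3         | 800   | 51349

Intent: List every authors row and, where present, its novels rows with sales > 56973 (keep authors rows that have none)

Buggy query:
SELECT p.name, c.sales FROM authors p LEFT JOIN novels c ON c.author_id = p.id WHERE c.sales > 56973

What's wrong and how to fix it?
Bug: Filtering c.sales in WHERE discards the NULL rows produced by LEFT JOIN, turning it into an inner join

Fix: Move the right-table condition into the ON clause so unmatched parents are kept

Corrected query:
SELECT p.name, c.sales FROM authors p LEFT JOIN novels c ON c.author_id = p.id AND c.sales > 56973

Result:
name    | sales
--------+------
Le Guin | 66875
Borges  | NULL 
Atwood  | 65847
Orwell  | NULL 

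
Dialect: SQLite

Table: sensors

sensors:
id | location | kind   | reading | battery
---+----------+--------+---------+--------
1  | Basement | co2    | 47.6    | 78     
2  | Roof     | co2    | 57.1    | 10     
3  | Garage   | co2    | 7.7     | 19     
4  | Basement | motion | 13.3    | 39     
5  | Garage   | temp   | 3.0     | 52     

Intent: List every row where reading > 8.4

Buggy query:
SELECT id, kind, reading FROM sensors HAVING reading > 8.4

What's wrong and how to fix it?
Bug: This is a non-aggregate query (no GROUP BY, no aggregates), so in SQLite the HAVING clause is invalid here; a row-level condition belongs in WHERE

Fix: Use WHERE for row-level filtering

Corrected query:
SELECT id, kind, reading FROM sensors WHERE reading > 8.4

Result:
id | kind   | reading
---+--------+--------
1  | co2    | 47.6   
2  | co2    | 57.1   
4  | motion | 13.3   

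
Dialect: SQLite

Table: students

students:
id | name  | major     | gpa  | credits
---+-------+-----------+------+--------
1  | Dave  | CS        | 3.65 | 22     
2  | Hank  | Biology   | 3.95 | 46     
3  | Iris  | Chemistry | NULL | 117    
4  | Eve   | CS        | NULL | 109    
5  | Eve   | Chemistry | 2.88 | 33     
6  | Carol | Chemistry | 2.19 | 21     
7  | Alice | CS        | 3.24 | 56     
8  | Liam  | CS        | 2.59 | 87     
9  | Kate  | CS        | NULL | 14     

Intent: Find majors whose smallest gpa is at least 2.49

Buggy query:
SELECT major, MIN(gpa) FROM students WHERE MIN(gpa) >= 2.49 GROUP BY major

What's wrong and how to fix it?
Bug: MIN() in WHERE is a misuse of aggregate

Fix: Replace WHERE with HAVING after the GROUP BY

Corrected query:
SELECT major, MIN(gpa) FROM students GROUP BY major HAVING MIN(gpa) >= 2.49

Result:
major   | MIN(gpa)
--------+---------
Biology | 3.95    
CS      | 2.59    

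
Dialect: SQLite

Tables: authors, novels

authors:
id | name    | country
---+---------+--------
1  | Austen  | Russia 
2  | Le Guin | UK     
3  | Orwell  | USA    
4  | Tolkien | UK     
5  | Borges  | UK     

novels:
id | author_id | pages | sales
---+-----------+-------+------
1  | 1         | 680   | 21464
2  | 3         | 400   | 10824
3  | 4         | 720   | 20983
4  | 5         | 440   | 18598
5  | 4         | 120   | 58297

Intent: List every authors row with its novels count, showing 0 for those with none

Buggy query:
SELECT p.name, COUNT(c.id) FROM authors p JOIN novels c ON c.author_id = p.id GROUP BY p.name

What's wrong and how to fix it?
Bug: An inner join excludes parents with zero children

Fix: Switch to LEFT JOIN to retain unmatched parent rows

Corrected query:
SELECT p.name, COUNT(c.id) FROM authors p LEFT JOIN novels c ON c.author_id = p.id GROUP BY p.name

Result:
name    | COUNT(c.id)
--------+------------
Austen  | 1          
Borges  | 1          
Le Guin | 0          
Orwell  | 1          
Tolkien | 2          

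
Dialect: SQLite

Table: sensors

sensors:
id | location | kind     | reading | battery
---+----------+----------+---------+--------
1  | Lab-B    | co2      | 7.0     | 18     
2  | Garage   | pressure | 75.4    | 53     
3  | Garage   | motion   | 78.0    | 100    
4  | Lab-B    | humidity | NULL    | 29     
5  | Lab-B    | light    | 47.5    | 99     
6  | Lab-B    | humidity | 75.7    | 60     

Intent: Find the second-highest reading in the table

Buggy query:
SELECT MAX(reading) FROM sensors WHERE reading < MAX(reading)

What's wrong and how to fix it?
Bug: The inner MAX is an aggregate inside WHERE, which is not allowed

Fix: Compute the overall MAX in a subquery, then take MAX of rows below it

Corrected query:
SELECT MAX(reading) FROM sensors WHERE reading < (SELECT MAX(reading) FROM sensors)

Result:
MAX(reading)
------------
75.7        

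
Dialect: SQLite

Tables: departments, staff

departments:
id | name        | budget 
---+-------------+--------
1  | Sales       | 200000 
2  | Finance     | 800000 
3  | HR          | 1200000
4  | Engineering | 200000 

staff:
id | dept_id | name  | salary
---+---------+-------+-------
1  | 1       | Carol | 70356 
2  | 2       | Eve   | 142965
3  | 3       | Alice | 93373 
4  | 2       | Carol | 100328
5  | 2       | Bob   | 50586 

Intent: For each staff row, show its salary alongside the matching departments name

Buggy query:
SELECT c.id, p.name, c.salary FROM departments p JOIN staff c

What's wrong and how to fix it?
Bug: JOIN with no ON clause produces a cartesian product; every staff row pairs with every departments row

Fix: Add ON c.dept_id = p.id to the JOIN

Corrected query:
SELECT c.id, p.name, c.salary FROM departments p JOIN staff c ON c.dept_id = p.id

Result:
id | name    | salary
---+---------+-------
1  | Sales   | 70356 
2  | Finance | 142965
3  | HR      | 93373 
4  | Finance | 100328
5  | Finance | 50586 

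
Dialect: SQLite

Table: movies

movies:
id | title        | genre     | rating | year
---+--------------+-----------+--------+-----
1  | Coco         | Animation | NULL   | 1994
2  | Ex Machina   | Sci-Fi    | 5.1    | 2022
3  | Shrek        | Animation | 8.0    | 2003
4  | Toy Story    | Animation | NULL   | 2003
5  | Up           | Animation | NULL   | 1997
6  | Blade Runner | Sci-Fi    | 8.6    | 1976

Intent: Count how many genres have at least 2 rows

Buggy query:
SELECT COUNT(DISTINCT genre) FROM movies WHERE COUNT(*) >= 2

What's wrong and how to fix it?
Bug: WHERE filters individual rows, not groups, so a group-level COUNT is invalid there

Fix: Use a subquery that GROUPs and filters with HAVING, then count its rows

Corrected query:
SELECT COUNT(*) FROM (SELECT genre FROM movies GROUP BY genre HAVING COUNT(*) >= 2)

Result:
COUNT(*)
--------
2       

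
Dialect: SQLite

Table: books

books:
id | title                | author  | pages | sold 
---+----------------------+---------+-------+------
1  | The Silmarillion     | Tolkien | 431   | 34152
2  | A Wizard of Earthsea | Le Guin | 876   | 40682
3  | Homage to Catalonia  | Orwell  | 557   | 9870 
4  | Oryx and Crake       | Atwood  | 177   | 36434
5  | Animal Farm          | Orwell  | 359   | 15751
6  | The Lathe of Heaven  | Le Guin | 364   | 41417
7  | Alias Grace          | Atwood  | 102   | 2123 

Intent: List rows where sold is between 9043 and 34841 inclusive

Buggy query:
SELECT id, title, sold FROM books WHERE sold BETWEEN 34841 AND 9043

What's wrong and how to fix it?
Bug: The bounds are reversed; BETWEEN a AND b requires a <= b to match anything

Fix: Swap the bounds so the smaller value comes first

Corrected query:
SELECT id, title, sold FROM books WHERE sold BETWEEN 9043 AND 34841

Result:
id | title               | sold 
---+---------------------+------
1  | The Silmarillion    | 34152
3  | Homage to Catalonia | 9870 
5  | Animal Farm         | 15751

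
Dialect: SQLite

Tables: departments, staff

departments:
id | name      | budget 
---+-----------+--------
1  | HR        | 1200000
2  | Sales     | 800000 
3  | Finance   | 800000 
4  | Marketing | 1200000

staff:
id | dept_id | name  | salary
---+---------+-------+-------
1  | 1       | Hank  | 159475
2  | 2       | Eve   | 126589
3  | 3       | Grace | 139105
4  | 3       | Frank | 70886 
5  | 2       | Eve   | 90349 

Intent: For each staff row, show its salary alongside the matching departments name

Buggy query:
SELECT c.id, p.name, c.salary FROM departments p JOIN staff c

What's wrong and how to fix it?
Bug: Missing join condition: each staff row is matched to all departments rows instead of just its own

Fix: Specify the join condition linking the foreign key to the parent id

Corrected query:
SELECT c.id, p.name, c.salary FROM departments p JOIN staff c ON c.dept_id = p.id

Result:
id | name    | salary
---+---------+-------
1  | HR      | 159475
2  | Sales   | 126589
3  | Finance | 139105
4  | Finance | 70886 
5  | Sales   | 90349 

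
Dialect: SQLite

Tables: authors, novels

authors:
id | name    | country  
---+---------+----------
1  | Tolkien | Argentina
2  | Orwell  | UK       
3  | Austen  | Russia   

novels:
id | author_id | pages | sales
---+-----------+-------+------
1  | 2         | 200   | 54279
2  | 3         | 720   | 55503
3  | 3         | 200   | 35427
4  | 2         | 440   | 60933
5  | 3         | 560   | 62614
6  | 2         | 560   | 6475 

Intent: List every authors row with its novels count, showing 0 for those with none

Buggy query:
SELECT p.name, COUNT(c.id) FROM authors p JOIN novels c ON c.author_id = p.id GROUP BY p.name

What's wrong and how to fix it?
Bug: An inner join excludes parents with zero children

Fix: Use LEFT JOIN so parents without children still appear (COUNT(c.id) gives 0)

Corrected query:
SELECT p.name, COUNT(c.id) FROM authors p LEFT JOIN novels c ON c.author_id = p.id GROUP BY p.name

Result:
name    | COUNT(c.id)
--------+------------
Austen  | 3          
Orwell  | 3          
Tolkien | 0          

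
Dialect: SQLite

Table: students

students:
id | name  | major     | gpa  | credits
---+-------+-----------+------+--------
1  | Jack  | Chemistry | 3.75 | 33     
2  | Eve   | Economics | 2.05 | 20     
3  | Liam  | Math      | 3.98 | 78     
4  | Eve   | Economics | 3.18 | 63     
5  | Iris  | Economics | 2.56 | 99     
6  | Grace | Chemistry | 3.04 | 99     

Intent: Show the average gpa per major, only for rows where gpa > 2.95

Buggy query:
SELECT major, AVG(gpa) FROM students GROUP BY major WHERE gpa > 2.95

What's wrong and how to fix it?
Bug: WHERE cannot follow GROUP BY

Fix: Place WHERE between FROM and GROUP BY

Corrected query:
SELECT major, AVG(gpa) FROM students WHERE gpa > 2.95 GROUP BY major

Result:
major     | AVG(gpa)
----------+---------
Chemistry | 3.395   
Economics | 3.18    
Math      | 3.98    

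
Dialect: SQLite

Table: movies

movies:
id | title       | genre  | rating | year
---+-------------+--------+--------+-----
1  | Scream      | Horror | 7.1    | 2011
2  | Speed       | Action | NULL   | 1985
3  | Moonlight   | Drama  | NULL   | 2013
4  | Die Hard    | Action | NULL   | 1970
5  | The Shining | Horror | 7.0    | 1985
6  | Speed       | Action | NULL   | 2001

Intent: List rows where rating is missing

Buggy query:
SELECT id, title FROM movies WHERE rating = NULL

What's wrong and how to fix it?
Bug: Comparing to NULL with '=' never matches; NULL = NULL is unknown, not true

Fix: Use IS NULL to test for NULL

Corrected query:
SELECT id, title FROM movies WHERE rating IS NULL

Result:
id | title    
---+----------
2  | Speed    
3  | Moonlight
4  | Die Hard 
6  | Speed    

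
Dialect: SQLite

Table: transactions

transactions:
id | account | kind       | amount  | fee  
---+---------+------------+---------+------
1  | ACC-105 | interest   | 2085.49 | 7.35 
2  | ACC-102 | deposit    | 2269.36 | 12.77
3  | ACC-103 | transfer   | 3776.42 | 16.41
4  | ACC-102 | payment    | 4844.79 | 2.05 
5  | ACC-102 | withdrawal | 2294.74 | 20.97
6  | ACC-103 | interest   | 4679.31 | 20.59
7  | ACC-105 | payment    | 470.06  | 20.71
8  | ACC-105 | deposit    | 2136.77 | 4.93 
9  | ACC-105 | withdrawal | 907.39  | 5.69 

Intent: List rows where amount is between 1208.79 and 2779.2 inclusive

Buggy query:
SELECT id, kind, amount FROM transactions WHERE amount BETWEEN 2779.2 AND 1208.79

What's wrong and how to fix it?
Bug: BETWEEN expects the lower bound first; with 2779.2 AND 1208.79 the range is empty

Fix: Swap the bounds so the smaller value comes first

Corrected query:
SELECT id, kind, amount FROM transactions WHERE amount BETWEEN 1208.79 AND 2779.2

Result:
id | kind       | amount 
---+------------+--------
1  | interest   | 2085.49
2  | deposit    | 2269.36
5  | withdrawal | 2294.74
8  | deposit    | 2136.77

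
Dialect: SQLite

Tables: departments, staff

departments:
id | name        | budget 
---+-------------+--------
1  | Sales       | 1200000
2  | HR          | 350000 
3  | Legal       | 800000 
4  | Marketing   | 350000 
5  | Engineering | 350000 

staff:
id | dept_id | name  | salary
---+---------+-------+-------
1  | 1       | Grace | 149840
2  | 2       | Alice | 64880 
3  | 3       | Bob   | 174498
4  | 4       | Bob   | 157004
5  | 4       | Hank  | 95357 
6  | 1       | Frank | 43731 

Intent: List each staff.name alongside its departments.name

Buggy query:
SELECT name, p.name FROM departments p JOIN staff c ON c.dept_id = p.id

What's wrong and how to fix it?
Bug: 'name' exists in both joined tables, so the database can't tell which one is meant

Fix: Qualify the column with its table alias (c.name)

Corrected query:
SELECT c.name, p.name FROM departments p JOIN staff c ON c.dept_id = p.id

Result:
name  | name     
------+----------
Grace | Sales    
Alice | HR       
Bob   | Legal    
Bob   | Marketing
Hank  | Marketing
Frank | Sales    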